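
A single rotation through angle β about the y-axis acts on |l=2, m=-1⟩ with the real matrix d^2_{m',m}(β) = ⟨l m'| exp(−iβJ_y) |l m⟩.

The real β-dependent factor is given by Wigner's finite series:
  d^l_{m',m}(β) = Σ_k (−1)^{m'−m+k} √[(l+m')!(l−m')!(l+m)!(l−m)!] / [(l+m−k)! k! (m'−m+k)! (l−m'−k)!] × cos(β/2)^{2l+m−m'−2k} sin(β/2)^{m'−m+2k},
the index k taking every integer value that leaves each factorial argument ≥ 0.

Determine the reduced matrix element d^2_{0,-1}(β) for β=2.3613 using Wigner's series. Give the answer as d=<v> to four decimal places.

d^2_{0,-1}(β=2.3613) via Wigner's sum:
With c≡cos(β/2)=0.380324 and s≡sin(β/2)=0.924853, N=[2·2·1·6]^{1/2}=4.898979
The bounds max(0,m−m')=0 and min(l+m,l−m')=1 give 2 terms
  k=0: (−1)^1·4.8990/(2)·0.3803^3·0.9249^1 = -0.124626
  k=1: (−1)^2·4.8990/(2)·0.3803^1·0.9249^3 = +0.736967
d^2_{0,-1}(2.3613) = -0.124626 +0.736967 = +0.612341

d=0.6123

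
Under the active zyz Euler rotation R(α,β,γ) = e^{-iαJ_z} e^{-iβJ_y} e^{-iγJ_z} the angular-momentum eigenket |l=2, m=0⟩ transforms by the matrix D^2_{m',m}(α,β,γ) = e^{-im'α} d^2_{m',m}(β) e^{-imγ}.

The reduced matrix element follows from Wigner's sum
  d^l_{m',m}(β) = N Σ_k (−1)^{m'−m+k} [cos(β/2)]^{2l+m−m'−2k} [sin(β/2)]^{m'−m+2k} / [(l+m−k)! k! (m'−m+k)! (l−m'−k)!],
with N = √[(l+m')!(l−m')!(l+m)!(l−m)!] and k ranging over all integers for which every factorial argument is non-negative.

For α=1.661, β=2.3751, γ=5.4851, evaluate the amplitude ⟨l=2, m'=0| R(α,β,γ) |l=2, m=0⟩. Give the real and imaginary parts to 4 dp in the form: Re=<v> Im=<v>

D^2_{0,0}(1.661,2.3751,5.4851) = e^{-i·0·1.661}·d^2_{0,0}(2.3751)·e^{-i·0·5.4851}. Compute d first:
c=cos(2.3751/2)=0.373933, s=sin(2.3751/2)=0.927456; N=√[2·2·2·2]=4.000000
Admissible k: 0..2 (factorial args all ≥0)
  k=0: (−1)^0·4.0000/(4)·0.3739^4·0.9275^0 = +0.019551
  k=1: (−1)^1·4.0000/(1)·0.3739^2·0.9275^2 = -0.481099
  k=2: (−1)^2·4.0000/(4)·0.3739^0·0.9275^4 = +0.739899
d^2_{0,0}(2.3751) = +0.019551 -0.481099 +0.739899 = +0.278352
Phases: e^{-i·(0)·1.661}=+1.000000+0.000000i, e^{-i·(0)·5.4851}=+1.000000+0.000000i ⇒ D=+0.278352+0.000000i

Re=0.2784 Im=0.0000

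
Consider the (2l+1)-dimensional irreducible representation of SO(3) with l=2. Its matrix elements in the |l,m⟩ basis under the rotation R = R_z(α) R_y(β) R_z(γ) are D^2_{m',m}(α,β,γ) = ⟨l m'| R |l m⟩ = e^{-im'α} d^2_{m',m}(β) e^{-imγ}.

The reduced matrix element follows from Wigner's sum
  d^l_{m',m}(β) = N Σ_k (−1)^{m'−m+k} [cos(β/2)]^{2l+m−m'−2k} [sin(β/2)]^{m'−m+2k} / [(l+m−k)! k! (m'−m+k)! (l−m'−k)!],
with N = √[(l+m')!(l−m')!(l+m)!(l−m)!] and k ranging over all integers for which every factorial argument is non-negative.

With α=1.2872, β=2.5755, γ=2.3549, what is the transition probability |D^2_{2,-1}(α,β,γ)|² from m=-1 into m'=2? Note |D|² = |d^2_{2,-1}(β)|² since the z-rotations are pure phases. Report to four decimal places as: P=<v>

Split into d^2_{2,-1}(β=2.5755) × two z-phases.
c=cos(2.5755/2)=0.279282, s=sin(2.5755/2)=0.960209; N=√[24·1·1·6]=12.000000
Admissible k: 0..0 (factorial args all ≥0)
  k=0: (−1)^3·12.0000/(6)·0.2793^1·0.9602^3 = -0.494505
d^2_{2,-1}(2.5755) = -0.494505
|D^2_{2,-1}|² = |d^2_{2,-1}(β)|² = (-0.494505)² = 0.244535 (the z-rotation phases have unit modulus)

P=0.2445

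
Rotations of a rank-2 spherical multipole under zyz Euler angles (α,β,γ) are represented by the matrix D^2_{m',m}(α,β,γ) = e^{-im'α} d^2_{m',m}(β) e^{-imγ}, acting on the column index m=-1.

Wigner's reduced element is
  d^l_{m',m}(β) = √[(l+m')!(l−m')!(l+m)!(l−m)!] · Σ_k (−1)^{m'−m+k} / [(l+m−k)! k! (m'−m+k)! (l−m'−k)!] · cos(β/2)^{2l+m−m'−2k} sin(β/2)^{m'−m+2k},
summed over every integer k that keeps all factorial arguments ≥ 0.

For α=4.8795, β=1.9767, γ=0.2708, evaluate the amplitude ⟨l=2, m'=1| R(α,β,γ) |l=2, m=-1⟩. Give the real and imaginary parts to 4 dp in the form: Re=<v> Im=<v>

Split into d^2_{1,-1}(β=1.9767) × two z-phases.
With c≡cos(β/2)=0.550069 and s≡sin(β/2)=0.835120, N=[6·1·1·6]^{1/2}=6.000000
k: max(0,(-1)−(1))=0 … min(2+(-1),2−(1))=1
  k=0: (−1)^2·6.0000/(2)·0.5501^2·0.8351^2 = +0.633071
  k=1: (−1)^3·6.0000/(6)·0.5501^0·0.8351^4 = -0.486401
d^2_{1,-1}(1.9767) = +0.633071 -0.486401 = +0.146670
D = (+0.166334+0.986069i)·(+0.146670)·(+0.963557+0.267502i) = -0.015181+0.145882i

Re=-0.0152 Im=0.1459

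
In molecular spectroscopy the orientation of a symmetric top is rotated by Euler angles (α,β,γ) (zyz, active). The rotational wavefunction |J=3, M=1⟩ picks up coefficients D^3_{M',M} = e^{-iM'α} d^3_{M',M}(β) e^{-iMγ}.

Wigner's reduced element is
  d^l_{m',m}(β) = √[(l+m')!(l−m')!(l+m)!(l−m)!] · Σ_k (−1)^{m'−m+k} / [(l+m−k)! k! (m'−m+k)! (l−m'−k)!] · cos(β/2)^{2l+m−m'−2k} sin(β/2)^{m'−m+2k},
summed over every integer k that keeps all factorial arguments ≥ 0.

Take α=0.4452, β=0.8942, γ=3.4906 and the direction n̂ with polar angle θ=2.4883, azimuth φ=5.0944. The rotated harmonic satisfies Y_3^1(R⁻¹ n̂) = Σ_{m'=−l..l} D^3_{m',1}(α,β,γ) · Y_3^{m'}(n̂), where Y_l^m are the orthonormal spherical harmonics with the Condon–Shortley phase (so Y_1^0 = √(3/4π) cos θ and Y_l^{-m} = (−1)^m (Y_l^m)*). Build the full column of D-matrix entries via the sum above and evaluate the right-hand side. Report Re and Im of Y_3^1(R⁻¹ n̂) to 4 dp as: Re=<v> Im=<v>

Re=0.0443 Im=-0.0973

Need the full column D^3_{m',1} for m'=−3..3 at α=0.4452, β=0.8942, γ=3.4906.
cos(β/2)=0.901705, sin(β/2)=0.432352
d^3_{-3,1}: single k=4 term ⇒ +0.110034;  D = -0.060687-0.091785i
d^3_{-2,1}: k∈[3..4] ⇒ +0.374746 -0.043078 = +0.331668;  D = -0.284237-0.170918i
d^3_{-1,1}: k∈[2..4] ⇒ +0.741454 -0.227285 +0.006532 = +0.520701;  D = -0.518294-0.050010i
d^3_{0,1}: k∈[1..3] ⇒ +0.892792 -0.615770 +0.047189 = +0.324211;  D = -0.304665+0.110869i
d^3_{1,1}: k∈[0..2] ⇒ +0.537509 -0.988606 +0.170464 = -0.280633;  D = +0.196682-0.200178i
d^3_{2,1}: k∈[0..1] ⇒ -0.815004 +0.374746 = -0.440258;  D = +0.143241-0.416304i
d^3_{3,1}: single k=0 term ⇒ +0.478607;  D = +0.054353+0.475510i
Y_3^{m'}(θ=2.4883,φ=5.0944) and Σ D·Y over m':
  (-0.0607-0.0918i)·(-0.0854-0.0386i)  (-0.2842-0.1709i)·(+0.2165-0.2074i)  (-0.5183-0.0500i)·(+0.1576+0.3924i)  (-0.3047+0.1109i)·(-0.0453+0.0000i)  (+0.1967-0.2002i)·(-0.1576+0.3924i)  (+0.1432-0.4163i)·(+0.2165+0.2074i)  (+0.0544+0.4755i)·(+0.0854-0.0386i)
Y_3^1(R⁻¹ n̂) = +0.044271-0.097339i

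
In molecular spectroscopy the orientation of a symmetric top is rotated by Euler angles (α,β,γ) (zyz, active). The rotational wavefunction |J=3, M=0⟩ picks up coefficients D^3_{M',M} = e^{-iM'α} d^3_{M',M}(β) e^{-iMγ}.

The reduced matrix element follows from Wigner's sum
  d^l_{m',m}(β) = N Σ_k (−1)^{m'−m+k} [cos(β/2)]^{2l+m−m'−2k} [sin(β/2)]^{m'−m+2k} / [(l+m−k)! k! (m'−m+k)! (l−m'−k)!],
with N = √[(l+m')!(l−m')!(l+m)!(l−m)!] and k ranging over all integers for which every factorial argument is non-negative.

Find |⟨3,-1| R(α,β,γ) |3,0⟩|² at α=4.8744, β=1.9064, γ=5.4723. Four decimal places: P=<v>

P=0.0350

Split into d^3_{-1,0}(β=1.9064) × two z-phases.
With c≡cos(β/2)=0.579077 and s≡sin(β/2)=0.815273, N=[2·24·6·6]^{1/2}=41.569219
The bounds max(0,m−m')=1 and min(l+m,l−m')=3 give 3 terms
  k=1: (−1)^0·41.5692/(12)·0.5791^5·0.8153^1 = +0.183897
  k=2: (−1)^1·41.5692/(4)·0.5791^3·0.8153^3 = -1.093528
  k=3: (−1)^2·41.5692/(12)·0.5791^1·0.8153^5 = +0.722506
d^3_{-1,0}(1.9064) = +0.183897 -1.093528 +0.722506 = -0.187124
|D^3_{-1,0}|² = |d^3_{-1,0}(β)|² = (-0.187124)² = 0.035016 (the z-rotation phases have unit modulus)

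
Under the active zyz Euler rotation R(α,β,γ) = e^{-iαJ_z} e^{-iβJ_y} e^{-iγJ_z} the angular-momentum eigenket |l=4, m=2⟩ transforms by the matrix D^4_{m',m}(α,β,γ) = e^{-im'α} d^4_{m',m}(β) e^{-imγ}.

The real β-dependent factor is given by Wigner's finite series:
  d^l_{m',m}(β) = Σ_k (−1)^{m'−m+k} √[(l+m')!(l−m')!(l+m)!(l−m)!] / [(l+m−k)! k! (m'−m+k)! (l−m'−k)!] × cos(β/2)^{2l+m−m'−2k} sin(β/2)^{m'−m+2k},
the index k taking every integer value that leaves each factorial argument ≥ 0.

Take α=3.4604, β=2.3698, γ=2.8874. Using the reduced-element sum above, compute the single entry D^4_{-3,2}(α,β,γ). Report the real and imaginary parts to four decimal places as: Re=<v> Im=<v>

D^4_{-3,2}(3.4604,2.3698,2.8874) = e^{-i·-3·3.4604}·d^4_{-3,2}(2.3698)·e^{-i·2·2.8874}. Compute d first:
c=cos(2.3698/2)=0.376390, s=sin(2.3698/2)=0.926461; N=√[1·5040·720·2]=2693.993318
Admissible k: 5..6 (factorial args all ≥0)
  k=5: (−1)^0·2693.9933/(240)·0.3764^3·0.9265^5 = +0.408541
  k=6: (−1)^1·2693.9933/(720)·0.3764^1·0.9265^7 = -0.825075
d^4_{-3,2}(2.3698) = +0.408541 -0.825075 = -0.416534
D = (-0.576447-0.817134i)·(-0.416534)·(+0.873532+0.486767i) = +0.044065+0.414197i

Re=0.0441 Im=0.4142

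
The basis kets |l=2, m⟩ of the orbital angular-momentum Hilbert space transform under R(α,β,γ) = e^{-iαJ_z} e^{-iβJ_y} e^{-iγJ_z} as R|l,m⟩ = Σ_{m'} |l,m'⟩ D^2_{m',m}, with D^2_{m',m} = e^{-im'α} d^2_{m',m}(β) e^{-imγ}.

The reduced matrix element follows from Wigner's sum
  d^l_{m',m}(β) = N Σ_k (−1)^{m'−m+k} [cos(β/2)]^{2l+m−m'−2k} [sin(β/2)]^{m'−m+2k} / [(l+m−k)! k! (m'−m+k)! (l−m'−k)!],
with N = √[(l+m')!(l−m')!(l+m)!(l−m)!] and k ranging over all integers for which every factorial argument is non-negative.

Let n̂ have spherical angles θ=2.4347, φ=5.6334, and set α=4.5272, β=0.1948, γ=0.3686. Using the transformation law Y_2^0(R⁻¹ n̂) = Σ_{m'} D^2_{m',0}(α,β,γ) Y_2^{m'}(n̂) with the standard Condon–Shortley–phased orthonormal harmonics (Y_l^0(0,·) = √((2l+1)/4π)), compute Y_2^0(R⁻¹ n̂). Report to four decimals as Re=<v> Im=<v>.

Need the full column D^2_{m',0} for m'=−2..2 at α=4.5272, β=0.1948, γ=0.3686.
cos(β/2)=0.995260, sin(β/2)=0.097246
d^2_{-2,0}: single k=2 term ⇒ +0.022945;  D = -0.021389+0.008305i
d^2_{-1,0}: k∈[1..2] ⇒ +0.234832 -0.002242 = +0.232590;  D = -0.042827-0.228613i
d^2_{0,0}: k∈[0..2] ⇒ +0.981176 -0.037469 +0.000089 = +0.943796;  D = +0.943796+0.000000i
d^2_{1,0}: k∈[0..1] ⇒ -0.234832 +0.002242 = -0.232590;  D = +0.042827-0.228613i
d^2_{2,0}: single k=0 term ⇒ +0.022945;  D = -0.021389-0.008305i
Y_2^{m'}(θ=2.4347,φ=5.6334) and Σ D·Y over m':
  (-0.0214+0.0083i)·(+0.0437+0.1570i)  (-0.0428-0.2286i)·(-0.3038-0.2308i)  (+0.9438+0.0000i)·(+0.2317+0.0000i)  (+0.0428-0.2286i)·(+0.3038-0.2308i)  (-0.0214-0.0083i)·(+0.0437-0.1570i)
Y_2^0(R⁻¹ n̂) = +0.134654+0.000000i

Re=0.1347 Im=0.0000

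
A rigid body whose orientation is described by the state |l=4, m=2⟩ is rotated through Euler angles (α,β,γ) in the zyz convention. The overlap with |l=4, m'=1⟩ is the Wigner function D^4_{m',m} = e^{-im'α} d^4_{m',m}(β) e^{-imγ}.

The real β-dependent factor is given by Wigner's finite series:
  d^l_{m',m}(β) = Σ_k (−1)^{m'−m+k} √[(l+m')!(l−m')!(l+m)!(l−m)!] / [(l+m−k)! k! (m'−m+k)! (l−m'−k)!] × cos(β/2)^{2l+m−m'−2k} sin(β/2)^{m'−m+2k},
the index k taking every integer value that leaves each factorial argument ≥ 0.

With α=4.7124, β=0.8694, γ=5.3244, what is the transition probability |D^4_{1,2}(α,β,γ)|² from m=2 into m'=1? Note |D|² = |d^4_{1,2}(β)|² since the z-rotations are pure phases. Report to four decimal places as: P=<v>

P=0.0048

Split into d^4_{1,2}(β=0.8694) × two z-phases.
c=cos(0.8694/2)=0.906996, s=sin(0.8694/2)=0.421138; N=√[120·6·720·2]=1018.233765
The bounds max(0,m−m')=1 and min(l+m,l−m')=3 give 3 terms
  k=1: (−1)^0·1018.2338/(240)·0.9070^7·0.4211^1 = +0.902194
  k=2: (−1)^1·1018.2338/(48)·0.9070^5·0.4211^3 = -0.972542
  k=3: (−1)^2·1018.2338/(72)·0.9070^3·0.4211^5 = +0.139783
d^4_{1,2}(0.8694) = +0.902194 -0.972542 +0.139783 = +0.069435
|D^4_{1,2}|² = |d^4_{1,2}(β)|² = (+0.069435)² = 0.004821 (the z-rotation phases have unit modulus)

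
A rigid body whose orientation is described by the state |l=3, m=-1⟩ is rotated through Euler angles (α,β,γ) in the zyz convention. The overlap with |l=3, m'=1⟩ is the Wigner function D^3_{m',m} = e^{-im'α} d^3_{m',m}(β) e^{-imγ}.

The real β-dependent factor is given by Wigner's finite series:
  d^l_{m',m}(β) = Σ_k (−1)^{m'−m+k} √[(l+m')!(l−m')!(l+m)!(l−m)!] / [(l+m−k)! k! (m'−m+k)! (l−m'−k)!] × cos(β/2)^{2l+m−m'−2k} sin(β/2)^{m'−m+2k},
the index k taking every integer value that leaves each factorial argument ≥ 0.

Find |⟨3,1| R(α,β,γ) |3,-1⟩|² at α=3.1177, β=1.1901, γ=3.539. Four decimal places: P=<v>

P=0.1414

First d^3_{1,-1}(β=1.1901), then the phase factors e^{-i(1)α} and e^{-i(-1)γ}:
c=cos(1.1901/2)=0.828120, s=sin(1.1901/2)=0.560550; N=√[24·2·2·24]=48.000000
The bounds max(0,m−m')=0 and min(l+m,l−m')=2 give 3 terms
  k=0: (−1)^2·48.0000/(8)·0.8281^4·0.5606^2 = +0.886654
  k=1: (−1)^3·48.0000/(6)·0.8281^2·0.5606^4 = -0.541670
  k=2: (−1)^4·48.0000/(48)·0.8281^0·0.5606^6 = +0.031023
d^3_{1,-1}(1.1901) = +0.886654 -0.541670 +0.031023 = +0.376007
|D^3_{1,-1}|² = |d^3_{1,-1}(β)|² = (+0.376007)² = 0.141381 (the z-rotation phases have unit modulus)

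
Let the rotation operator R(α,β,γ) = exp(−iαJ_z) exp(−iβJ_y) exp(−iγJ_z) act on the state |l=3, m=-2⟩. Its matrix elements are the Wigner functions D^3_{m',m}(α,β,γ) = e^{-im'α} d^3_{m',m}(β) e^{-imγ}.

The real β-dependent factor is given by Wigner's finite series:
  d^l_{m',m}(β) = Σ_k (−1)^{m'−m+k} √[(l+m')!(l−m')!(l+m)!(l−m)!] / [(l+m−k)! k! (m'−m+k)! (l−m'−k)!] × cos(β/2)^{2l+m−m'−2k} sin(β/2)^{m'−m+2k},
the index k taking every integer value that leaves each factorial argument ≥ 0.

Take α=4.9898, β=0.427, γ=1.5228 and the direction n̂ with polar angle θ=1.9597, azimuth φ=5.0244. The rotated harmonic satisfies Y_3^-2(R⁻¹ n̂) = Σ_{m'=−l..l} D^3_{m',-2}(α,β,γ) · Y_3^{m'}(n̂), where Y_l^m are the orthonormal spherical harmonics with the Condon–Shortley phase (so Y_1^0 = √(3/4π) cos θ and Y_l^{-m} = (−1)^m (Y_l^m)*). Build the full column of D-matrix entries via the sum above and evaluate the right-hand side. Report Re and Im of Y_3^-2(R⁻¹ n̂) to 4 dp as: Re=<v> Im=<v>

Re=-0.0381 Im=0.0062

Need the full column D^3_{m',-2} for m'=−3..3 at α=4.9898, β=0.427, γ=1.5228.
cos(β/2)=0.977295, sin(β/2)=0.211882
d^3_{-3,-2}: single k=1 term ⇒ +0.462699;  D = +0.310705-0.342859i
d^3_{-2,-2}: k∈[0..1] ⇒ +0.871274 -0.204767 = +0.666507;  D = +0.597571+0.295195i
d^3_{-1,-2}: k∈[0..1] ⇒ -0.597341 +0.056155 = -0.541186;  D = +0.097643-0.532305i
d^3_{0,-2}: k∈[0..1] ⇒ +0.224311 -0.010544 = +0.213768;  D = -0.212783+0.020489i
d^3_{1,-2}: k∈[0..1] ⇒ -0.056155 +0.001320 = -0.054835;  D = +0.020003+0.051057i
d^3_{2,-2}: k∈[0..1] ⇒ +0.009625 -0.000090 = +0.009534;  D = +0.007585-0.005776i
d^3_{3,-2}: single k=0 term ⇒ -0.001022;  D = -0.000818-0.000613i
Y_3^{m'}(θ=1.9597,φ=5.0244) and Σ D·Y over m':
  (+0.3107-0.3429i)·(-0.2662-0.1960i)  (+0.5976+0.2952i)·(+0.2693-0.1939i)  (+0.0976-0.5323i)·(-0.0258-0.0800i)  (-0.2128+0.0205i)·(+0.3228+0.0000i)  (+0.0200+0.0511i)·(+0.0258-0.0800i)  (+0.0076-0.0058i)·(+0.2693+0.1939i)  (-0.0008-0.0006i)·(+0.2662-0.1960i)
Y_3^-2(R⁻¹ n̂) = -0.038141+0.006158i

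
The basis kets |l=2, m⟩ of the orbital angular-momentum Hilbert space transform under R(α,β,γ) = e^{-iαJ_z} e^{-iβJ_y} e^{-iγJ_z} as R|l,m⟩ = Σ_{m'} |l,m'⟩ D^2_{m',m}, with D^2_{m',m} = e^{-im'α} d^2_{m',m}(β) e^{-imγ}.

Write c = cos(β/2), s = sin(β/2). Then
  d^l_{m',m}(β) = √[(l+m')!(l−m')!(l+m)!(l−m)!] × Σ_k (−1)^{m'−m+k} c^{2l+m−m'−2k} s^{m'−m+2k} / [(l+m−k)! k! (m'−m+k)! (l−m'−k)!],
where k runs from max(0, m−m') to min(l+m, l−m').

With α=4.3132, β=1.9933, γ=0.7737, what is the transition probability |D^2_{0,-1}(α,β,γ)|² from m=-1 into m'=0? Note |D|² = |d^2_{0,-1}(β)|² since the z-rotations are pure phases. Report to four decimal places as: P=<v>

D^2_{0,-1}(4.3132,1.9933,0.7737) = e^{-i·0·4.3132}·d^2_{0,-1}(1.9933)·e^{-i·-1·0.7737}. Compute d first:
With c≡cos(β/2)=0.543118 and s≡sin(β/2)=0.839656, N=[2·2·1·6]^{1/2}=4.898979
k∈{0,1} keeps every argument non-negative
  k=0: (−1)^1·4.8990/(2)·0.5431^3·0.8397^1 = -0.329504
  k=1: (−1)^2·4.8990/(2)·0.5431^1·0.8397^3 = +0.787544
d^2_{0,-1}(1.9933) = -0.329504 +0.787544 = +0.458040
|D^2_{0,-1}|² = |d^2_{0,-1}(β)|² = (+0.458040)² = 0.209801 (the z-rotation phases have unit modulus)

P=0.2098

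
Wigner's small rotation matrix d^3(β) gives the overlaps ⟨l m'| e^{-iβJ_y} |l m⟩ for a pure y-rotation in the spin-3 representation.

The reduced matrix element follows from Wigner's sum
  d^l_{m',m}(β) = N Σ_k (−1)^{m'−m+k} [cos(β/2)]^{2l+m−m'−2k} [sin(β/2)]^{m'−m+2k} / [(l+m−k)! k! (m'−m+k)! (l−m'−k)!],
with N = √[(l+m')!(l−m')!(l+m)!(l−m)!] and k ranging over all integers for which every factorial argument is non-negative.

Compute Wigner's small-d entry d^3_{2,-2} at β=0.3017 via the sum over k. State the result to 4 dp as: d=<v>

d^3_{2,-2}(β=0.3017) via Wigner's sum:
c=cos(0.3017/2)=0.988644, s=sin(0.3017/2)=0.150279; N=√[120·1·1·120]=120.000000
The bounds max(0,m−m')=0 and min(l+m,l−m')=1 give 2 terms
  k=0: (−1)^4·120.0000/(24)·0.9886^2·0.1503^4 = +0.002493
  k=1: (−1)^5·120.0000/(120)·0.9886^0·0.1503^6 = -0.000012
d^3_{2,-2}(0.3017) = +0.002493 -0.000012 = +0.002481

d=0.0025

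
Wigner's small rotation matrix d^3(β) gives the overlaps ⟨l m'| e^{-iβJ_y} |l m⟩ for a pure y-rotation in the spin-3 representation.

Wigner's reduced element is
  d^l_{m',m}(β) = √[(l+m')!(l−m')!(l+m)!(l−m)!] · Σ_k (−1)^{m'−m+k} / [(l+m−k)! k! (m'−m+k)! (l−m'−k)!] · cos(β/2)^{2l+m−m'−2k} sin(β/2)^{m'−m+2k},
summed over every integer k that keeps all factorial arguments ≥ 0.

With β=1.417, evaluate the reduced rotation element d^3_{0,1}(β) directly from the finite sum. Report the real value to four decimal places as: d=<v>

d^3_{0,1}(β=1.417) via Wigner's sum:
With c≡cos(β/2)=0.759339 and s≡sin(β/2)=0.650695, N=[6·6·24·2]^{1/2}=41.569219
The bounds max(0,m−m')=1 and min(l+m,l−m')=3 give 3 terms
  k=1: (−1)^0·41.5692/(12)·0.7593^5·0.6507^1 = +0.569045
  k=2: (−1)^1·41.5692/(4)·0.7593^3·0.6507^3 = -1.253580
  k=3: (−1)^2·41.5692/(12)·0.7593^1·0.6507^5 = +0.306842
d^3_{0,1}(1.417) = +0.569045 -1.253580 +0.306842 = -0.377693

d=-0.3777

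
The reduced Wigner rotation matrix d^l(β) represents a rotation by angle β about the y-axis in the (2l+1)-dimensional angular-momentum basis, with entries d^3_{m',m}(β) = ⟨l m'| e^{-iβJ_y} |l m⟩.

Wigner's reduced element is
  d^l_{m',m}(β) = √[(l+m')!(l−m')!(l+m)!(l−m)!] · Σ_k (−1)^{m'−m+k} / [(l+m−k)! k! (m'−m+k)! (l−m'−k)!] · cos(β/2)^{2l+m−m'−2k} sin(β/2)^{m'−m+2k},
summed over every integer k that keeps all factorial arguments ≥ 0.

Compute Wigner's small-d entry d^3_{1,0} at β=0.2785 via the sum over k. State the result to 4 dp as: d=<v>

d^3_{1,0}(β=0.2785) via Wigner's sum:
With c≡cos(β/2)=0.990320 and s≡sin(β/2)=0.138800, N=[24·2·6·6]^{1/2}=41.569219
Admissible k: 0..2 (factorial args all ≥0)
  k=0: (−1)^1·41.5692/(12)·0.9903^5·0.1388^1 = -0.457994
  k=1: (−1)^2·41.5692/(4)·0.9903^3·0.1388^3 = +0.026991
  k=2: (−1)^3·41.5692/(12)·0.9903^1·0.1388^5 = -0.000177
d^3_{1,0}(0.2785) = -0.457994 +0.026991 -0.000177 = -0.431180

d=-0.4312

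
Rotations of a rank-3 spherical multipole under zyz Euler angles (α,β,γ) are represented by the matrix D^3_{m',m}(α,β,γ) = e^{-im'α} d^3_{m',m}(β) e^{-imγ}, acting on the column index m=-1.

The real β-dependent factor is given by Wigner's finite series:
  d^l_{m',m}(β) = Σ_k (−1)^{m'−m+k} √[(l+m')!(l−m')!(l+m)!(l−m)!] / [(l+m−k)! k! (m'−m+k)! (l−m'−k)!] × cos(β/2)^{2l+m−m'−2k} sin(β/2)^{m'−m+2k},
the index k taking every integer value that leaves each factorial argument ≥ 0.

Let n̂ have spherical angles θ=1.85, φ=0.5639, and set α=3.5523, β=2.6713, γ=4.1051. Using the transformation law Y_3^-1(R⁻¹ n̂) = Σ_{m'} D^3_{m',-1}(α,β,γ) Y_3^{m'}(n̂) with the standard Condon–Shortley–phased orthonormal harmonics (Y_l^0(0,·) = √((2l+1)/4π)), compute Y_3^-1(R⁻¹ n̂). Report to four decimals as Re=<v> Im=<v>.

Need the full column D^3_{m',-1} for m'=−3..3 at α=3.5523, β=2.6713, γ=4.1051.
cos(β/2)=0.232985, sin(β/2)=0.972480
d^3_{-3,-1}: single k=2 term ⇒ +0.010792;  D = -0.006313+0.008753i
d^3_{-2,-1}: k∈[1..2] ⇒ +0.002111 -0.073563 = -0.071452;  D = -0.015183+0.069820i
d^3_{-1,-1}: k∈[0..2] ⇒ +0.000160 -0.022293 +0.291294 = +0.269161;  D = +0.052572+0.263977i
d^3_{0,-1}: k∈[0..2] ⇒ -0.002313 +0.120876 -0.701977 = -0.583414;  D = +0.332921+0.479099i
d^3_{1,-1}: k∈[0..2] ⇒ +0.016720 -0.388392 +0.845833 = +0.474161;  D = +0.403538+0.248969i
d^3_{2,-1}: k∈[0..1] ⇒ -0.073563 +0.640815 = +0.567252;  D = -0.561535-0.080331i
d^3_{3,-1}: single k=0 term ⇒ +0.188029;  D = +0.181287-0.049902i
Y_3^{m'}(θ=1.85,φ=0.5639) and Σ D·Y over m':
  (-0.0063+0.0088i)·(-0.0447-0.3679i)  (-0.0152+0.0698i)·(-0.1116+0.2351i)  (+0.0526+0.2640i)·(-0.1629+0.1030i)  (+0.3329+0.4791i)·(+0.2695+0.0000i)  (+0.4035+0.2490i)·(+0.1629+0.1030i)  (-0.5615-0.0803i)·(-0.1116-0.2351i)  (+0.1813-0.0499i)·(+0.0447-0.3679i)
Y_3^-1(R⁻¹ n̂) = +0.116322+0.236281i

Re=0.1163 Im=0.2363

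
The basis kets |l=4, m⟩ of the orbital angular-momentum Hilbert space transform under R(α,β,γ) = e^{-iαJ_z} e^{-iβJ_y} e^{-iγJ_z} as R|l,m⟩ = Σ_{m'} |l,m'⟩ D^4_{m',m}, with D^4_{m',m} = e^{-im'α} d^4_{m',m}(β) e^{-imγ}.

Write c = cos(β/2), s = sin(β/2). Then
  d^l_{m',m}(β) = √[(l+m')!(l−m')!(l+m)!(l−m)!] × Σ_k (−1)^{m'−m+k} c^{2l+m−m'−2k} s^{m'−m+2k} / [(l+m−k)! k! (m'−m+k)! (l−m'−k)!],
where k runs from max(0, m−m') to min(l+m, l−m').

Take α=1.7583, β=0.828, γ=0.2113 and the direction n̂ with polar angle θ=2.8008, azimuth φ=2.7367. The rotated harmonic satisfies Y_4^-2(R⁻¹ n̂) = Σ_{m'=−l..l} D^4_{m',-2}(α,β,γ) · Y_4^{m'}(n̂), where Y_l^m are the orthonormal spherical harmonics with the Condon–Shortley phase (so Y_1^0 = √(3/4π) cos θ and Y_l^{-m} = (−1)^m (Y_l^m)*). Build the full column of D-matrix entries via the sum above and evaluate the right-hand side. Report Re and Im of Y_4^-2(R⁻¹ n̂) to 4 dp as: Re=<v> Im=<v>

Need the full column D^4_{m',-2} for m'=−4..4 at α=1.7583, β=0.828, γ=0.2113.
cos(β/2)=0.915519, sin(β/2)=0.402275
d^4_{-4,-2}: single k=2 term ⇒ +0.504230;  D = +0.195512+0.464783i
d^4_{-3,-2}: k∈[1..2] ⇒ +0.811444 -0.469992 = +0.341452;  D = +0.284543-0.188745i
d^4_{-2,-2}: k∈[0..2] ⇒ +0.493559 -1.143486 +0.275963 = -0.373964;  D = +0.261184+0.267641i
d^4_{-1,-2}: k∈[0..2] ⇒ -0.920091 +0.888201 -0.114322 = -0.146212;  D = +0.083773-0.119834i
d^4_{0,-2}: k∈[0..2] ⇒ +0.904005 -0.465425 +0.033697 = +0.472277;  D = +0.430728+0.193696i
d^4_{1,-2}: k∈[0..2] ⇒ -0.592134 +0.171483 -0.006622 = -0.427272;  D = -0.099527+0.415519i
d^4_{2,-2}: k∈[0..2] ⇒ +0.275963 -0.042624 +0.000686 = +0.234025;  D = -0.233760-0.011134i
d^4_{3,-2}: k∈[0..1] ⇒ -0.090740 +0.005840 = -0.084901;  D = -0.011840-0.084071i
d^4_{4,-2}: single k=0 term ⇒ +0.018795;  D = +0.017797-0.006044i
Y_4^{m'}(θ=2.8008,φ=2.7367) and Σ D·Y over m':
  (+0.1955+0.4648i)·(-0.0003+0.0055i)  (+0.2845-0.1887i)·(+0.0154+0.0413i)  (+0.2612+0.2676i)·(+0.1345+0.1412i)  (+0.0838-0.1198i)·(+0.4408+0.1889i)  (+0.4307+0.1937i)·(+0.4198+0.0000i)  (-0.0995+0.4155i)·(-0.4408+0.1889i)  (-0.2338-0.0111i)·(+0.1345-0.1412i)  (-0.0118-0.0841i)·(-0.0154+0.0413i)  (+0.0178-0.0060i)·(-0.0003-0.0055i)
Y_4^-2(R⁻¹ n̂) = +0.183237-0.042755i

Re=0.1832 Im=-0.0428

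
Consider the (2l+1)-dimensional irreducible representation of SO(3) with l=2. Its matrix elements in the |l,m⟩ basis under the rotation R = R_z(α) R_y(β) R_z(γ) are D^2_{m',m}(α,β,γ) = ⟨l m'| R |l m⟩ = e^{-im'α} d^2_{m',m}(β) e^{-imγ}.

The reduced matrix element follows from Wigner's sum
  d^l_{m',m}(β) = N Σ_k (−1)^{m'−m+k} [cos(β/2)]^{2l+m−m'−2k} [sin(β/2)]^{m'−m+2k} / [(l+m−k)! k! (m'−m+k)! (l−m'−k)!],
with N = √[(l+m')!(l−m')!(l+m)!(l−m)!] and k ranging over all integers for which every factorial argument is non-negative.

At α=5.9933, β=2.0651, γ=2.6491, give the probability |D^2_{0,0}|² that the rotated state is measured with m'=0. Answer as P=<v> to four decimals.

Split into d^2_{0,0}(β=2.0651) × two z-phases.
Half-angle: c=0.512631, s=0.858609. N=√(2·2·2·2)=4.000000
k: max(0,(0)−(0))=0 … min(2+(0),2−(0))=2
  k=0: (−1)^0·4.0000/(4)·0.5126^4·0.8586^0 = +0.069059
  k=1: (−1)^1·4.0000/(1)·0.5126^2·0.8586^2 = -0.774927
  k=2: (−1)^2·4.0000/(4)·0.5126^0·0.8586^4 = +0.543478
d^2_{0,0}(2.0651) = +0.069059 -0.774927 +0.543478 = -0.162390
|D^2_{0,0}|² = |d^2_{0,0}(β)|² = (-0.162390)² = 0.026371 (the z-rotation phases have unit modulus)

P=0.0264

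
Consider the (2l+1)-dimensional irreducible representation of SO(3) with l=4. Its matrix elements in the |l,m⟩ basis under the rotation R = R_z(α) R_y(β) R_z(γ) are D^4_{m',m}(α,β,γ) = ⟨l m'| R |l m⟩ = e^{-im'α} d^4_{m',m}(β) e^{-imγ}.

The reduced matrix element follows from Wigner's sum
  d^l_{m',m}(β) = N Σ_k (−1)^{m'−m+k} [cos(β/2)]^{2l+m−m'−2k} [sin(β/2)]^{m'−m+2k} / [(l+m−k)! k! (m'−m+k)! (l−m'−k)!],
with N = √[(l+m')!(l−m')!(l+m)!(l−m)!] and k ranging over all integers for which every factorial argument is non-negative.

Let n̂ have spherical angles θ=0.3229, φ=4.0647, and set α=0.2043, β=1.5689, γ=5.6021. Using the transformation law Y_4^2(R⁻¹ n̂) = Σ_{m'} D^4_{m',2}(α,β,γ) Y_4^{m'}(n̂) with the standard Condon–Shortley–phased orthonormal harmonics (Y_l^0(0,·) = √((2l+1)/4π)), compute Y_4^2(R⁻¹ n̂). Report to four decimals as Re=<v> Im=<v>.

Need the full column D^4_{m',2} for m'=−4..4 at α=0.2043, β=1.5689, γ=5.6021.
cos(β/2)=0.707777, sin(β/2)=0.706436
d^4_{-4,2}: single k=6 term ⇒ +0.329465;  D = -0.188354+0.270314i
d^4_{-3,2}: k∈[5..6] ⇒ +0.700227 -0.232525 = +0.467701;  D = -0.183971+0.429999i
d^4_{-2,2}: k∈[4..6] ⇒ +0.937493 -0.747156 +0.062027 = +0.252365;  D = -0.050131+0.247336i
d^4_{-1,2}: k∈[3..5] ⇒ +0.885555 -1.323304 +0.263659 = -0.174090;  D = -0.000753-0.174089i
d^4_{0,2}: k∈[2..4] ⇒ +0.595176 -1.581127 +0.590678 = -0.395273;  D = -0.081867-0.386702i
d^4_{1,2}: k∈[1..3] ⇒ +0.266676 -1.328332 +0.882203 = -0.179454;  D = -0.072013-0.164371i
d^4_{2,2}: k∈[0..2] ⇒ +0.062975 -0.752844 +0.937493 = +0.247624;  D = +0.143319+0.201934i
d^4_{3,2}: k∈[0..1] ⇒ -0.235186 +0.702887 = +0.467701;  D = +0.342444+0.318554i
d^4_{4,2}: single k=0 term ⇒ +0.331973;  D = +0.283884+0.172093i
Y_4^{m'}(θ=0.3229,φ=4.0647) and Σ D·Y over m':
  (-0.1884+0.2703i)·(-0.0038+0.0023i)  (-0.1840+0.4300i)·(+0.0353+0.0138i)  (-0.0501+0.2473i)·(-0.0485-0.1716i)  (-0.0008-0.1741i)·(-0.2830+0.3741i)  (-0.0819-0.3867i)·(+0.4578+0.0000i)  (-0.0720-0.1644i)·(+0.2830+0.3741i)  (+0.1433+0.2019i)·(-0.0485+0.1716i)  (+0.3424+0.3186i)·(-0.0353+0.0138i)  (+0.2839+0.1721i)·(-0.0038-0.0023i)
Y_4^2(R⁻¹ n̂) = +0.042727-0.186753i

Re=0.0427 Im=-0.1868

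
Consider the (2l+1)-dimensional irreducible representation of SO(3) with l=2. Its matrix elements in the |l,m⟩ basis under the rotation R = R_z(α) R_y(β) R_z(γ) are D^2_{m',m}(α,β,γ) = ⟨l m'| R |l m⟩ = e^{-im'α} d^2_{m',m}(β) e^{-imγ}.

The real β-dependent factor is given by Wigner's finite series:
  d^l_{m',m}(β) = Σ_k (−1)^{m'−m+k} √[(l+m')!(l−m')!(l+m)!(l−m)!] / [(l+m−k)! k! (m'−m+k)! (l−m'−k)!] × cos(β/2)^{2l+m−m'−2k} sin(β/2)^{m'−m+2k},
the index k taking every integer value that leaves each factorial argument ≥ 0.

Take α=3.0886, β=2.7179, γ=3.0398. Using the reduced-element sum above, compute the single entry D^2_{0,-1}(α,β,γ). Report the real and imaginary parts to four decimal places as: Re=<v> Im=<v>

Split into d^2_{0,-1}(β=2.7179) × two z-phases.
Half-angle: c=0.210265, s=0.977644. N=√(2·2·1·6)=4.898979
The bounds max(0,m−m')=0 and min(l+m,l−m')=1 give 2 terms
  k=0: (−1)^1·4.8990/(2)·0.2103^3·0.9776^1 = -0.022262
  k=1: (−1)^2·4.8990/(2)·0.2103^1·0.9776^3 = +0.481267
d^2_{0,-1}(2.7179) = -0.022262 +0.481267 = +0.459005
D = (+1.000000+0.000000i)·(+0.459005)·(-0.994824+0.101617i) = -0.456629+0.046643i

Re=-0.4566 Im=0.0466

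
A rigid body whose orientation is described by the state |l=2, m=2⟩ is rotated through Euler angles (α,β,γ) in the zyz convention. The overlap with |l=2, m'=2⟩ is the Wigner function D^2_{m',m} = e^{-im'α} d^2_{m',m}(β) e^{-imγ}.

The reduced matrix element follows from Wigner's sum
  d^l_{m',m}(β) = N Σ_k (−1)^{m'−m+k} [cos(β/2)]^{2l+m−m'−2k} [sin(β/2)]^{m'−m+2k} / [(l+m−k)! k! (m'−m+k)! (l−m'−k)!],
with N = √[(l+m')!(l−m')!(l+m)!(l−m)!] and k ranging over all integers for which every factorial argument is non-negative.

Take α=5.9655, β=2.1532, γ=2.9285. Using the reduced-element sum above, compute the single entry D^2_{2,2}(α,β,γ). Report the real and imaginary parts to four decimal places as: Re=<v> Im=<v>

D^2_{2,2}(5.9655,2.1532,2.9285) = e^{-i·2·5.9655}·d^2_{2,2}(2.1532)·e^{-i·2·2.9285}. Compute d first:
With c≡cos(β/2)=0.474324 and s≡sin(β/2)=0.880350, N=[24·1·24·1]^{1/2}=24.000000
Admissible k: 0..0 (factorial args all ≥0)
  k=0: (−1)^0·24.0000/(24)·0.4743^4·0.8804^0 = +0.050618
d^2_{2,2}(2.1532) = +0.050618
Attach z-rotation phases: D = e^{-i(2)(5.9655)}·(+0.050618)·e^{-i(2)(2.9285)} = +0.024677+0.044195i

Re=0.0247 Im=0.0442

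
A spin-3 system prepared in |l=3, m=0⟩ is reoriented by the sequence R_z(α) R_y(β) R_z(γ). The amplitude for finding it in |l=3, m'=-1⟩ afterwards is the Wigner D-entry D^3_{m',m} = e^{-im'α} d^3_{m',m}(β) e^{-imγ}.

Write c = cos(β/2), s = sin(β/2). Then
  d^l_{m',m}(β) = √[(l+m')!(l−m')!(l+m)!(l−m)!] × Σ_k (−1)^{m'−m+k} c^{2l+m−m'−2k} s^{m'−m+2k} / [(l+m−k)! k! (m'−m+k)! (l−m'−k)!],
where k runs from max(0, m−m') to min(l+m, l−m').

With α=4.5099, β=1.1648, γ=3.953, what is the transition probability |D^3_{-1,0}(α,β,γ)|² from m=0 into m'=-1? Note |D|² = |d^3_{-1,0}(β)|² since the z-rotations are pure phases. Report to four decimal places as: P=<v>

P=0.0077

Split into d^3_{-1,0}(β=1.1648) × two z-phases.
c=cos(1.1648/2)=0.835145, s=sin(1.1648/2)=0.550030; N=√[2·24·6·6]=41.569219
k∈{1,2,3} keeps every argument non-negative
  k=1: (−1)^0·41.5692/(12)·0.8351^5·0.5500^1 = +0.774081
  k=2: (−1)^1·41.5692/(4)·0.8351^3·0.5500^3 = -1.007294
  k=3: (−1)^2·41.5692/(12)·0.8351^1·0.5500^5 = +0.145641
d^3_{-1,0}(1.1648) = +0.774081 -1.007294 +0.145641 = -0.087572
|D^3_{-1,0}|² = |d^3_{-1,0}(β)|² = (-0.087572)² = 0.007669 (the z-rotation phases have unit modulus)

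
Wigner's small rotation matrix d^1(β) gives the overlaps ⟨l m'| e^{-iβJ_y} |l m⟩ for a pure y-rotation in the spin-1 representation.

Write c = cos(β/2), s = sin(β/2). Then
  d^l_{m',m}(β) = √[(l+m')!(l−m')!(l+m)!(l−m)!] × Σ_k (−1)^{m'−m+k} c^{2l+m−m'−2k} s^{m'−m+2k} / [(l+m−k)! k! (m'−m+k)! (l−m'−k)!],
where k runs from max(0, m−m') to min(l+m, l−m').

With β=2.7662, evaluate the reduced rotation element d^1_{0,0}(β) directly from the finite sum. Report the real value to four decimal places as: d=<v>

d=-0.9304

d^1_{0,0}(β=2.7662) via Wigner's sum:
Half-angle: c=0.186596, s=0.982437. N=√(1·1·1·1)=1.000000
Admissible k: 0..1 (factorial args all ≥0)
  k=0: (−1)^0·1.0000/(1)·0.1866^2·0.9824^0 = +0.034818
  k=1: (−1)^1·1.0000/(1)·0.1866^0·0.9824^2 = -0.965182
d^1_{0,0}(2.7662) = +0.034818 -0.965182 = -0.930364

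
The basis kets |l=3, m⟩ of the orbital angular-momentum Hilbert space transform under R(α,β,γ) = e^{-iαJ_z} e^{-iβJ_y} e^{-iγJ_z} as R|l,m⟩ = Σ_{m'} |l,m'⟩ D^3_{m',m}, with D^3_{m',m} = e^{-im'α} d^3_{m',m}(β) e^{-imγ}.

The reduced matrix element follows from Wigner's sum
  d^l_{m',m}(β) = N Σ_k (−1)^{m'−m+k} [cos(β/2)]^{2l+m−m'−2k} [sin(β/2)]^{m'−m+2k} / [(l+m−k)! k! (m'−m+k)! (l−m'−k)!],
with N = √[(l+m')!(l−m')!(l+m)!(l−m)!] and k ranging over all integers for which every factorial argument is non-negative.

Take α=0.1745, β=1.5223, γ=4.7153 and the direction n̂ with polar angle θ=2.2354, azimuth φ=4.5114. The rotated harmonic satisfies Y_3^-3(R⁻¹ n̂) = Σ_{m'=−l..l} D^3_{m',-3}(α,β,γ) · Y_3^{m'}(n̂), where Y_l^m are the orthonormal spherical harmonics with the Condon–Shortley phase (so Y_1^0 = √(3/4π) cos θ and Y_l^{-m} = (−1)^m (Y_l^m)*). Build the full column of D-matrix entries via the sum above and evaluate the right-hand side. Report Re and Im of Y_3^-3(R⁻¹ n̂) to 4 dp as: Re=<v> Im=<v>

Re=-0.1656 Im=-0.3145

Need the full column D^3_{m',-3} for m'=−3..3 at α=0.1745, β=1.5223, γ=4.7153.
cos(β/2)=0.724043, sin(β/2)=0.689755
d^3_{-3,-3}: single k=0 term ⇒ +0.144075;  D = -0.073112+0.124146i
d^3_{-2,-3}: single k=0 term ⇒ -0.336196;  D = +0.117720-0.314913i
d^3_{-1,-3}: single k=0 term ⇒ +0.506399;  D = -0.092271+0.497922i
d^3_{0,-3}: single k=0 term ⇒ -0.557048;  D = +0.004865-0.557026i
d^3_{1,-3}: single k=0 term ⇒ +0.459571;  D = +0.075833+0.453272i
d^3_{2,-3}: single k=0 term ⇒ -0.276894;  D = -0.092410-0.261018i
d^3_{3,-3}: single k=0 term ⇒ +0.107688;  D = +0.053018+0.093732i
Y_3^{m'}(θ=2.2354,φ=4.5114) and Σ D·Y over m':
  (-0.0731+0.1241i)·(+0.1154-0.1676i)  (+0.1177-0.3149i)·(+0.3594+0.1528i)  (-0.0923+0.4979i)·(-0.0458+0.2248i)  (+0.0049-0.5570i)·(+0.2527+0.0000i)  (+0.0758+0.4533i)·(+0.0458+0.2248i)  (-0.0924-0.2610i)·(+0.3594-0.1528i)  (+0.0530+0.0937i)·(-0.1154-0.1676i)
Y_3^-3(R⁻¹ n̂) = -0.165619-0.314538i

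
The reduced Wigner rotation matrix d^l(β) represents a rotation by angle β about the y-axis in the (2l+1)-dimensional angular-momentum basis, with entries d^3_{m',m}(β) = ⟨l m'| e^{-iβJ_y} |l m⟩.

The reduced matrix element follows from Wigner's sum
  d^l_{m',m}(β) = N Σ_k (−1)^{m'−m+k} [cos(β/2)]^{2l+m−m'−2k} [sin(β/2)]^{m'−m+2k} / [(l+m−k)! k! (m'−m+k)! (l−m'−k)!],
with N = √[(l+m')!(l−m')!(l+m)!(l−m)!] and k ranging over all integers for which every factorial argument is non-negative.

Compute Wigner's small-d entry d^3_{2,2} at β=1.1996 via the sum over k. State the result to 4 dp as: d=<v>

d^3_{2,2}(β=1.1996) via Wigner's sum:
With c≡cos(β/2)=0.825449 and s≡sin(β/2)=0.564477, N=[120·1·120·1]^{1/2}=120.000000
k∈{0,1} keeps every argument non-negative
  k=0: (−1)^0·120.0000/(120)·0.8254^6·0.5645^0 = +0.316330
  k=1: (−1)^1·120.0000/(24)·0.8254^4·0.5645^2 = -0.739645
d^3_{2,2}(1.1996) = +0.316330 -0.739645 = -0.423315

d=-0.4233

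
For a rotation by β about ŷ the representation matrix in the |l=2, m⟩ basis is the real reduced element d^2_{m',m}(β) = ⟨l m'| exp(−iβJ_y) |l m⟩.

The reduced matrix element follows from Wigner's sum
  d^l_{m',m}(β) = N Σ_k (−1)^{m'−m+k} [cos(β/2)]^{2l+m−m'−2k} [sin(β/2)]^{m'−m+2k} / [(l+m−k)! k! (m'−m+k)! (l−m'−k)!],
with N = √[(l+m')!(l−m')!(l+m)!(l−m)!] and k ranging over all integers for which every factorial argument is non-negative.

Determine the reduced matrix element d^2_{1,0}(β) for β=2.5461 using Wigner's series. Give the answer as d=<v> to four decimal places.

d^2_{1,0}(β=2.5461) via Wigner's sum:
c=cos(2.5461/2)=0.293366, s=sin(2.5461/2)=0.956000; N=√[6·1·2·2]=4.898979
The bounds max(0,m−m')=0 and min(l+m,l−m')=1 give 2 terms
  k=0: (−1)^1·4.8990/(2)·0.2934^3·0.9560^1 = -0.059124
  k=1: (−1)^2·4.8990/(2)·0.2934^1·0.9560^3 = +0.627856
d^2_{1,0}(2.5461) = -0.059124 +0.627856 = +0.568732

d=0.5687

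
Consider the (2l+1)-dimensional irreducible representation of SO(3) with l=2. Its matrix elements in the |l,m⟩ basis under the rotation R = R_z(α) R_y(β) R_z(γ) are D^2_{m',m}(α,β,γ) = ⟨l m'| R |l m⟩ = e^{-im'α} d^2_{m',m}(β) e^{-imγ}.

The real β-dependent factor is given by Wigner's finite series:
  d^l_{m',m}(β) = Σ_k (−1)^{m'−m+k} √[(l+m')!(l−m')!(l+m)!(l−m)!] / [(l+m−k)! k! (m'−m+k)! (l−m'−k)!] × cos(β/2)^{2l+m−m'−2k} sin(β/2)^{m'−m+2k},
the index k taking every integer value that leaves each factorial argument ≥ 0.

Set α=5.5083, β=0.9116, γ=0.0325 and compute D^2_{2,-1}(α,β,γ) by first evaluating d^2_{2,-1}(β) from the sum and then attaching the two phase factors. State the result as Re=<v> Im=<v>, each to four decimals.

Re=0.0018 Im=-0.1532

First d^2_{2,-1}(β=0.9116), then the phase factors e^{-i(2)α} and e^{-i(-1)γ}:
Half-angle: c=0.897909, s=0.440181. N=√(24·1·1·6)=12.000000
k∈{0} keeps every argument non-negative
  k=0: (−1)^3·12.0000/(6)·0.8979^1·0.4402^3 = -0.153164
d^2_{2,-1}(0.9116) = -0.153164
Attach z-rotation phases: D = e^{-i(2)(5.5083)}·(-0.153164)·e^{-i(-1)(0.0325)} = +0.001757-0.153154i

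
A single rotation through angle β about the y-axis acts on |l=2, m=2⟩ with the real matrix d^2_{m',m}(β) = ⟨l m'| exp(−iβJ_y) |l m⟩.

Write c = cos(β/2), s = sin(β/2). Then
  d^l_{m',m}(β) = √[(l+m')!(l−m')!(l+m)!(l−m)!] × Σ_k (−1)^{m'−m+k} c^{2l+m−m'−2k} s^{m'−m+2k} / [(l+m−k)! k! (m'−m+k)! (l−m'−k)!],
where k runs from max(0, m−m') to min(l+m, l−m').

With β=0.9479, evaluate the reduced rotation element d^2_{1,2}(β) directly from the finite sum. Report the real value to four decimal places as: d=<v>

d=0.6430

d^2_{1,2}(β=0.9479) via Wigner's sum:
Half-angle: c=0.889772, s=0.456404. N=√(6·1·24·1)=12.000000
k∈{1} keeps every argument non-negative
  k=1: (−1)^0·12.0000/(6)·0.8898^3·0.4564^1 = +0.643008
d^2_{1,2}(0.9479) = +0.643008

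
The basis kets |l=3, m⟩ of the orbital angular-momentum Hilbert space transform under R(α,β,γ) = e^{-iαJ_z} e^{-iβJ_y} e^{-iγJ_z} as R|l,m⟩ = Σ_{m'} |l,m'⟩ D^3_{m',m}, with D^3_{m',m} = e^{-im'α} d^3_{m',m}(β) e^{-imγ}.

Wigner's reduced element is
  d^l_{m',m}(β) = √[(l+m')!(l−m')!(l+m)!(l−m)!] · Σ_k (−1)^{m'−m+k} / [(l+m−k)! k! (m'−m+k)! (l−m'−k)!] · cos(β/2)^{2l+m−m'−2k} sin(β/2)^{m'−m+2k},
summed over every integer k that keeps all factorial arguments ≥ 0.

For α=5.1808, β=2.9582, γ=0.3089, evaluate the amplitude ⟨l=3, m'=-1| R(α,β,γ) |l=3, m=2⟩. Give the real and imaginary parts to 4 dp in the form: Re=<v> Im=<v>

Split into d^3_{-1,2}(β=2.9582) × two z-phases.
Half-angle: c=0.091568, s=0.995799. N=√(2·24·120·1)=75.894664
k: max(0,(2)−(-1))=3 … min(3+(2),3−(-1))=4
  k=3: (−1)^0·75.8947/(12)·0.0916^3·0.9958^3 = +0.004795
  k=4: (−1)^1·75.8947/(24)·0.0916^1·0.9958^5 = -0.283531
d^3_{-1,2}(2.9582) = +0.004795 -0.283531 = -0.278737
Attach z-rotation phases: D = e^{-i(-1)(5.1808)}·(-0.278737)·e^{-i(2)(0.3089)} = +0.041485+0.275632i

Re=0.0415 Im=0.2756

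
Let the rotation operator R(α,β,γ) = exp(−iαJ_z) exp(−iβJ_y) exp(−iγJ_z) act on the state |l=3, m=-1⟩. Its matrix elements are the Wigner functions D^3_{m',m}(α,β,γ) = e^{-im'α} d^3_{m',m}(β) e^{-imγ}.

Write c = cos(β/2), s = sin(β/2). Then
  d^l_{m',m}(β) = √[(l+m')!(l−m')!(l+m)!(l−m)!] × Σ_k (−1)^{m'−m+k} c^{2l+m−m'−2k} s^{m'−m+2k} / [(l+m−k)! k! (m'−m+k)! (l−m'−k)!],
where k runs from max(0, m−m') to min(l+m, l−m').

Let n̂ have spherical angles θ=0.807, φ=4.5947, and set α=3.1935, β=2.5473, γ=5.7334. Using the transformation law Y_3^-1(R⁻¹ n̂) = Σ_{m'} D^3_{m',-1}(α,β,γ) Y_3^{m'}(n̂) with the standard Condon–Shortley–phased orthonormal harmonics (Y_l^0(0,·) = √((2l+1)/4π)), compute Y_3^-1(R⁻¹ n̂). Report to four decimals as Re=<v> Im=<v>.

Re=-0.0699 Im=-0.0312

Need the full column D^3_{m',-1} for m'=−3..3 at α=3.1935, β=2.5473, γ=5.7334.
cos(β/2)=0.292793, sin(β/2)=0.956176
d^3_{-3,-1}: single k=2 term ⇒ +0.026023;  D = -0.024029+0.009991i
d^3_{-2,-1}: k∈[1..2] ⇒ +0.006506 -0.138779 = -0.132273;  D = -0.119336+0.057054i
d^3_{-1,-1}: k∈[0..2] ⇒ +0.000630 -0.053754 +0.429955 = +0.376832;  D = -0.331084+0.179961i
d^3_{0,-1}: k∈[0..2] ⇒ -0.007127 +0.228038 -0.810662 = -0.589752;  D = -0.502844+0.308148i
d^3_{1,-1}: k∈[0..2] ⇒ +0.040315 -0.573274 +0.764235 = +0.231276;  D = -0.190659+0.130911i
d^3_{2,-1}: k∈[0..1] ⇒ -0.138779 +0.740030 = +0.601251;  D = +0.477333-0.365590i
d^3_{3,-1}: single k=0 term ⇒ +0.277535;  D = -0.211283+0.179959i
Y_3^{m'}(θ=0.807,φ=4.5947) and Σ D·Y over m':
  (-0.0240+0.0100i)·(+0.0543-0.1475i)  (-0.1193+0.0571i)·(-0.3585-0.0860i)  (-0.3311+0.1800i)·(-0.0381+0.3227i)  (-0.5028+0.3081i)·(-0.1569+0.0000i)  (-0.1907+0.1309i)·(+0.0381+0.3227i)  (+0.4773-0.3656i)·(-0.3585+0.0860i)  (-0.2113+0.1800i)·(-0.0543-0.1475i)
Y_3^-1(R⁻¹ n̂) = -0.069863-0.031182i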